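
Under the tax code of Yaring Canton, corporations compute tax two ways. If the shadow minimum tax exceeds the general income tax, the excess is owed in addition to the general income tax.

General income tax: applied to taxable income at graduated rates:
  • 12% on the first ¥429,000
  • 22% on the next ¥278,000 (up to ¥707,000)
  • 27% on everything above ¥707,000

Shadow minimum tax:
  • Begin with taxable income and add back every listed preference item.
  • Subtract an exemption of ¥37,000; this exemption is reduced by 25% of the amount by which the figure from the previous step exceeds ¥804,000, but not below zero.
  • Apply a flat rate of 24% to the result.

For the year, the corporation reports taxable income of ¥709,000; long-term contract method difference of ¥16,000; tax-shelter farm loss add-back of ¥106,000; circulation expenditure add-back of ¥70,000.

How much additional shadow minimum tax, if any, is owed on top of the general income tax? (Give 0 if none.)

Shadow minimum tax:
  Adjusted income: ¥709,000 + ¥16,000 + ¥106,000 + ¥70,000 = ¥901,000
  Exemption: ¥37,000 − 25% × (¥901,000 − ¥804,000) = ¥37,000 − ¥24,250 = ¥12,750
  Base: ¥901,000 − ¥12,750 = ¥888,250
  ¥888,250 × 24% = ¥213,180

General income tax:
  ¥429,000 × 12% = ¥51,480
  ¥278,000 × 22% = ¥61,160
  ¥2,000 × 27% = ¥540
  → ¥113,180

Excess of shadow minimum tax over general income tax: ¥213,180 − ¥113,180 = ¥100,000.

¥100,000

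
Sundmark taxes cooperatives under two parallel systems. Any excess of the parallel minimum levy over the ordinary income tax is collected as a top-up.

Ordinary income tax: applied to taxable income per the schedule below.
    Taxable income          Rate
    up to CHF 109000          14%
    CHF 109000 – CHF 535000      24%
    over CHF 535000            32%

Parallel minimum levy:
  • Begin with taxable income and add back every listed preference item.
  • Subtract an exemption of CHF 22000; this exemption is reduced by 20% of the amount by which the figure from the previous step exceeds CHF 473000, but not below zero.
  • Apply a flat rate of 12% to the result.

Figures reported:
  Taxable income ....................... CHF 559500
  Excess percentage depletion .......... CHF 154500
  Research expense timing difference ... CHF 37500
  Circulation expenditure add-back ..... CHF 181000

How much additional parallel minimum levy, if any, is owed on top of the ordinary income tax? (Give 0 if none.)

CHF 0

Parallel minimum levy:
  Adjusted income: CHF 559500 + CHF 154500 + CHF 37500 + CHF 181000 = CHF 932500
  Exemption: 20% × (CHF 932500 − CHF 473000) = CHF 91900 ≥ CHF 22000, so the exemption is fully phased out
  Base: CHF 932500 − CHF 0 = CHF 932500
  CHF 932500 × 12% = CHF 111900

Ordinary income tax:
  CHF 109000 × 14% = CHF 15260
  CHF 426000 × 24% = CHF 102240
  CHF 24500 × 32% = CHF 7840
  → CHF 125340

CHF 111900 ≤ CHF 125340, so no add-on is due.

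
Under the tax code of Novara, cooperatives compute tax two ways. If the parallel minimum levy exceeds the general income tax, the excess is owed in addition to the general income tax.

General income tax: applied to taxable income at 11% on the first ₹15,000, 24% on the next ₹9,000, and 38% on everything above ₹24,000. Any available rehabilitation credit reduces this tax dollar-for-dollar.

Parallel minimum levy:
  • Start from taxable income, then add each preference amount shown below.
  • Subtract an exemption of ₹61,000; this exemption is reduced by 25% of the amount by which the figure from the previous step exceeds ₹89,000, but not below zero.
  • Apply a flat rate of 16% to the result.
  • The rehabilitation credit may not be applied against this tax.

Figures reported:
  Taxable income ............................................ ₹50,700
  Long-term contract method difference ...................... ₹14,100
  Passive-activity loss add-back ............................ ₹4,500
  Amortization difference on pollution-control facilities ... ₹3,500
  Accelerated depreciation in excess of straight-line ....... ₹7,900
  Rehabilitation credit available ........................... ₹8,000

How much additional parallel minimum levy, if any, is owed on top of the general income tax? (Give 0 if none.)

₹0

Parallel minimum levy:
  Adjusted income: ₹50,700 + ₹14,100 + ₹4,500 + ₹3,500 + ₹7,900 = ₹80,700
  Exemption: ₹80,700 ≤ ₹89,000, so full ₹61,000 applies
  Base: ₹80,700 − ₹61,000 = ₹19,700
  ₹19,700 × 16% = ₹3,152

General income tax:
  ₹15,000 × 11% = ₹1,650
  ₹9,000 × 24% = ₹2,160
  ₹26,700 × 38% = ₹10,146
  → ₹13,956
  Less rehabilitation credit ₹8,000 → ₹5,956

₹3,152 ≤ ₹5,956, so no add-on is due.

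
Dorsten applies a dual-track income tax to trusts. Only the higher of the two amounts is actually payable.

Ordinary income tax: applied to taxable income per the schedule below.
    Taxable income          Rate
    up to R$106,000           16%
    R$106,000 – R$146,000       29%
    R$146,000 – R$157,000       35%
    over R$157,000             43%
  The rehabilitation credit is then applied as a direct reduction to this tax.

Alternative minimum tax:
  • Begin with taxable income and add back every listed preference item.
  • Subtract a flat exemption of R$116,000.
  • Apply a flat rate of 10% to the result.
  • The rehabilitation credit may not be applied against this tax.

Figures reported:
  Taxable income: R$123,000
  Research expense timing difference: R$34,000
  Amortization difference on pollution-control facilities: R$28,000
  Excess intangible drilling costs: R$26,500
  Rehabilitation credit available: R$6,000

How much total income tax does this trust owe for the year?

R$15,890

Alternative minimum tax:
  Adjusted income: R$123,000 + R$34,000 + R$28,000 + R$26,500 = R$211,500
  Less exemption R$116,000 → base R$95,500
  R$95,500 × 10% = R$9,550

Ordinary income tax:
  R$106,000 × 16% = R$16,960
  R$17,000 × 29% = R$4,930
  → R$21,890
  Less rehabilitation credit R$6,000 → R$15,890

R$15,890 > R$9,550, so the ordinary income tax governs.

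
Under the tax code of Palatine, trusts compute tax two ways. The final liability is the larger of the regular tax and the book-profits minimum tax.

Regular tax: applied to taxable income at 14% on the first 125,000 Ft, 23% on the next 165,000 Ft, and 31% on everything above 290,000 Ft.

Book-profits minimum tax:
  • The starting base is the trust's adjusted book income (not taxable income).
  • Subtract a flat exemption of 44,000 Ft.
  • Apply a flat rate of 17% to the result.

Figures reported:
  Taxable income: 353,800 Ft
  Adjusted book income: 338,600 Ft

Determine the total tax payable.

75,228 Ft

Book-profits minimum tax:
  Base (adjusted book income): 338,600 Ft
  Less exemption 44,000 Ft → base 294,600 Ft
  294,600 Ft × 17% = 50,082 Ft

Regular tax:
  125,000 Ft × 14% = 17,500 Ft
  165,000 Ft × 23% = 37,950 Ft
  63,800 Ft × 31% = 19,778 Ft
  → 75,228 Ft

75,228 Ft > 50,082 Ft, so the regular tax governs.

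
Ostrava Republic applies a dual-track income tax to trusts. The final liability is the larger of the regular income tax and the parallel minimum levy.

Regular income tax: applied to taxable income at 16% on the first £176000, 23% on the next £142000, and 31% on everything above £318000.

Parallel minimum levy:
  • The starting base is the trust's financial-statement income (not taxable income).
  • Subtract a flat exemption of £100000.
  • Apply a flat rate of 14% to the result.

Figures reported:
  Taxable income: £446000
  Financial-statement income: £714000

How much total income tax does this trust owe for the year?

£100500

Regular income tax:
  £176000 × 16% = £28160
  £142000 × 23% = £32660
  £128000 × 31% = £39680
  → £100500

Parallel minimum levy:
  Base (financial-statement income): £714000
  Less exemption £100000 → base £614000
  £614000 × 14% = £85960

£100500 > £85960, so the regular income tax governs.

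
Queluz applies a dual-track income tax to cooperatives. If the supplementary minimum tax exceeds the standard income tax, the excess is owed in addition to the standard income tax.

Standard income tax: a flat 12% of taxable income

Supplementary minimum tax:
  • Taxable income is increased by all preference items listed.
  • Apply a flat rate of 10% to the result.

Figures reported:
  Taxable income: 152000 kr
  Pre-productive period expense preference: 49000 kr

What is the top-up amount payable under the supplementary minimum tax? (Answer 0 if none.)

1860 kr

Standard income tax:
  152000 kr × 12% = 18240 kr

Supplementary minimum tax:
  Adjusted income: 152000 kr + 49000 kr = 201000 kr
  201000 kr × 10% = 20100 kr

Excess of supplementary minimum tax over standard income tax: 20100 kr − 18240 kr = 1860 kr.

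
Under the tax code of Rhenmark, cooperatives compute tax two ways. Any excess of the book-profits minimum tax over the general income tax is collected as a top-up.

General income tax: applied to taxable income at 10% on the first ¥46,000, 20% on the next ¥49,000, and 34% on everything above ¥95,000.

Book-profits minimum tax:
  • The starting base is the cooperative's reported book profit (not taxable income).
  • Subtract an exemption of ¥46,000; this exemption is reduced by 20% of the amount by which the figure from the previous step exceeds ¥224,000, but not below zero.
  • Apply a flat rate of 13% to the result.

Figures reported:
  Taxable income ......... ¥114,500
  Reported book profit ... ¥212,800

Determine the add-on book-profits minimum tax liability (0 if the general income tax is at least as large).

¥654

General income tax:
  ¥46,000 × 10% = ¥4,600
  ¥49,000 × 20% = ¥9,800
  ¥19,500 × 34% = ¥6,630
  → ¥21,030

Book-profits minimum tax:
  Base (reported book profit): ¥212,800
  Exemption: ¥212,800 ≤ ¥224,000, so full ¥46,000 applies
  Base: ¥212,800 − ¥46,000 = ¥166,800
  ¥166,800 × 13% = ¥21,684

Excess of book-profits minimum tax over general income tax: ¥21,684 − ¥21,030 = ¥654.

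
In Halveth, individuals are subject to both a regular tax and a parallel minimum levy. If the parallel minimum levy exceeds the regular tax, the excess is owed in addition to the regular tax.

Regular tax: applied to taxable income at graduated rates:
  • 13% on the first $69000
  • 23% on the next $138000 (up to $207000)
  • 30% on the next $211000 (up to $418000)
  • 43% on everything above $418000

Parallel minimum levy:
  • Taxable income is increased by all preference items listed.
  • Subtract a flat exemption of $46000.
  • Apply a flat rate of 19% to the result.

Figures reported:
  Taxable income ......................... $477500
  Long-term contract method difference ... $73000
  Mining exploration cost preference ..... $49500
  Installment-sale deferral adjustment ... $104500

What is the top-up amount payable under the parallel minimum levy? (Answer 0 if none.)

Regular tax:
  $69000 × 13% = $8970
  $138000 × 23% = $31740
  $211000 × 30% = $63300
  $59500 × 43% = $25585
  → $129595

Parallel minimum levy:
  Adjusted income: $477500 + $73000 + $49500 + $104500 = $704500
  Less exemption $46000 → base $658500
  $658500 × 19% = $125115

$125115 ≤ $129595, so no add-on is due.

$0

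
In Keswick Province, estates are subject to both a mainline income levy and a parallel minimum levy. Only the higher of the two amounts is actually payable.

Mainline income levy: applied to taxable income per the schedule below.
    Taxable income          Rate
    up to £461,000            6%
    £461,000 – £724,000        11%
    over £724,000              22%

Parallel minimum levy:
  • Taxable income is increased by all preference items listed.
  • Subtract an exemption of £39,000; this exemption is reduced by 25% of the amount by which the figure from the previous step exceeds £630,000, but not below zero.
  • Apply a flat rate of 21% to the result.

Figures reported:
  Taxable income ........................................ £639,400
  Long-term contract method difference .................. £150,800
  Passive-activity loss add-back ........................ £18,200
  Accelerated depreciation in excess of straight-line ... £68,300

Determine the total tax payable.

£184,107

Mainline income levy:
  £461,000 × 6% = £27,660
  £178,400 × 11% = £19,624
  → £47,284

Parallel minimum levy:
  Adjusted income: £639,400 + £150,800 + £18,200 + £68,300 = £876,700
  Exemption: 25% × (£876,700 − £630,000) = £61,675 ≥ £39,000, so the exemption is fully phased out
  Base: £876,700 − £0 = £876,700
  £876,700 × 21% = £184,107

£184,107 > £47,284, so the parallel minimum levy is the binding amount.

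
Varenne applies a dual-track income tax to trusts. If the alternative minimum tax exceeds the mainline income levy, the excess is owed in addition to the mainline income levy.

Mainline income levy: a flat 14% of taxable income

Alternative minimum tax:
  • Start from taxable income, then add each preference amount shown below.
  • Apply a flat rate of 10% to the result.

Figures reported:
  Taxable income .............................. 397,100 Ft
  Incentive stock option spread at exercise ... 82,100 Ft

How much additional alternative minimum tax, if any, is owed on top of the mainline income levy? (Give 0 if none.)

Alternative minimum tax:
  Adjusted income: 397,100 Ft + 82,100 Ft = 479,200 Ft
  479,200 Ft × 10% = 47,920 Ft

Mainline income levy:
  397,100 Ft × 14% = 55,594 Ft

47,920 Ft ≤ 55,594 Ft, so no add-on is due.

0 Ft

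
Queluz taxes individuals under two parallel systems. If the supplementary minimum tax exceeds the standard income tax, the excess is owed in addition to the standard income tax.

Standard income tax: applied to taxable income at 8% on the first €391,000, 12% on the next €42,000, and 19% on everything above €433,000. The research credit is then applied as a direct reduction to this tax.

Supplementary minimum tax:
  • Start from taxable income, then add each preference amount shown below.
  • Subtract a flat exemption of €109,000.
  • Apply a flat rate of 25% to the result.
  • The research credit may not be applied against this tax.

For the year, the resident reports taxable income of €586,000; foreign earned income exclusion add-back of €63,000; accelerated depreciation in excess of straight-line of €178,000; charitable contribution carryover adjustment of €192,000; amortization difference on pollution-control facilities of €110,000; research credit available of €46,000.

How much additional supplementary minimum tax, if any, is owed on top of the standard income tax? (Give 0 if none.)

Standard income tax:
  €391,000 × 8% = €31,280
  €42,000 × 12% = €5,040
  €153,000 × 19% = €29,070
  → €65,390
  Less research credit €46,000 → €19,390

Supplementary minimum tax:
  Adjusted income: €586,000 + €63,000 + €178,000 + €192,000 + €110,000 = €1,129,000
  Less exemption €109,000 → base €1,020,000
  €1,020,000 × 25% = €255,000

Excess of supplementary minimum tax over standard income tax: €255,000 − €19,390 = €235,610.

€235,610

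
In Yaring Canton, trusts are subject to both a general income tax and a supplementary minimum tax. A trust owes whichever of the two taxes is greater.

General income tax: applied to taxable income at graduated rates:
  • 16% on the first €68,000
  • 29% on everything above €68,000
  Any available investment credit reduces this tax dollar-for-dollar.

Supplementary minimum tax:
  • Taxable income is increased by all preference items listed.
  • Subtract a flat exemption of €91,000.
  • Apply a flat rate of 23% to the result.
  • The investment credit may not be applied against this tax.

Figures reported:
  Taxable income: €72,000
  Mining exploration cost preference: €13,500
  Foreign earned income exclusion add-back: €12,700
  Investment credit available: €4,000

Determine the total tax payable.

General income tax:
  €68,000 × 16% = €10,880
  €4,000 × 29% = €1,160
  → €12,040
  Less investment credit €4,000 → €8,040

Supplementary minimum tax:
  Adjusted income: €72,000 + €13,500 + €12,700 = €98,200
  Less exemption €91,000 → base €7,200
  €7,200 × 23% = €1,656

€8,040 > €1,656, so the general income tax governs.

€8,040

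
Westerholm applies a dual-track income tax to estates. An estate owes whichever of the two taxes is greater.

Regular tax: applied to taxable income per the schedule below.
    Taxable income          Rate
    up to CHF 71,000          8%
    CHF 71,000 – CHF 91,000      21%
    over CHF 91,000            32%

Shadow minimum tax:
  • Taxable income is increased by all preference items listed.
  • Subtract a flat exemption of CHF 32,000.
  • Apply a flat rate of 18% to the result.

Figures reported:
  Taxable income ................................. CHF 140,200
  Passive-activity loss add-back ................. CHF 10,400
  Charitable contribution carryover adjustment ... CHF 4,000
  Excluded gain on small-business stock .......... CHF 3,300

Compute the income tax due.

Regular tax:
  CHF 71,000 × 8% = CHF 5,680
  CHF 20,000 × 21% = CHF 4,200
  CHF 49,200 × 32% = CHF 15,744
  → CHF 25,624

Shadow minimum tax:
  Adjusted income: CHF 140,200 + CHF 10,400 + CHF 4,000 + CHF 3,300 = CHF 157,900
  Less exemption CHF 32,000 → base CHF 125,900
  CHF 125,900 × 18% = CHF 22,662

CHF 25,624 > CHF 22,662, so the regular tax governs.

CHF 25,624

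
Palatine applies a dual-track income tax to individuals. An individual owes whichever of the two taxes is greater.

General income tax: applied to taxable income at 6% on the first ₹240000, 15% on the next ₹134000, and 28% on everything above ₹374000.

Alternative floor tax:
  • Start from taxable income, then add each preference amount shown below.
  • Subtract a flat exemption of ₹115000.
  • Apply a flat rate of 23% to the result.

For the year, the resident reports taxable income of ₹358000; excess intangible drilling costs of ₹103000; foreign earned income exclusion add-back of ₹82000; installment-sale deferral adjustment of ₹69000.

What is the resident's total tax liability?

Alternative floor tax:
  Adjusted income: ₹358000 + ₹103000 + ₹82000 + ₹69000 = ₹612000
  Less exemption ₹115000 → base ₹497000
  ₹497000 × 23% = ₹114310

General income tax:
  ₹240000 × 6% = ₹14400
  ₹118000 × 15% = ₹17700
  → ₹32100

₹114310 > ₹32100, so the alternative floor tax is the binding amount.

₹114310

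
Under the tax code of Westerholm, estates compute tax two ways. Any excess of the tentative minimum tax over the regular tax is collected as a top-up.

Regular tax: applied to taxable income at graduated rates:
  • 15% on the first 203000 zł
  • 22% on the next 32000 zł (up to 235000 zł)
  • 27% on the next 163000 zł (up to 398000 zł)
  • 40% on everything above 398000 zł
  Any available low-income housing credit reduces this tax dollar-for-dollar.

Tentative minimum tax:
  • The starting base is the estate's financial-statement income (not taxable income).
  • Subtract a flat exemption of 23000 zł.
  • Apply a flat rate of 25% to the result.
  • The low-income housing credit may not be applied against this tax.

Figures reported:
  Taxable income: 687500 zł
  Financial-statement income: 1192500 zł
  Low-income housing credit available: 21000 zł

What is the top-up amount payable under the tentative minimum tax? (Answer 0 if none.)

Tentative minimum tax:
  Base (financial-statement income): 1192500 zł
  Less exemption 23000 zł → base 1169500 zł
  1169500 zł × 25% = 292375 zł

Regular tax:
  203000 zł × 15% = 30450 zł
  32000 zł × 22% = 7040 zł
  163000 zł × 27% = 44010 zł
  289500 zł × 40% = 115800 zł
  → 197300 zł
  Less low-income housing credit 21000 zł → 176300 zł

Excess of tentative minimum tax over regular tax: 292375 zł − 176300 zł = 116075 zł.

116075 zł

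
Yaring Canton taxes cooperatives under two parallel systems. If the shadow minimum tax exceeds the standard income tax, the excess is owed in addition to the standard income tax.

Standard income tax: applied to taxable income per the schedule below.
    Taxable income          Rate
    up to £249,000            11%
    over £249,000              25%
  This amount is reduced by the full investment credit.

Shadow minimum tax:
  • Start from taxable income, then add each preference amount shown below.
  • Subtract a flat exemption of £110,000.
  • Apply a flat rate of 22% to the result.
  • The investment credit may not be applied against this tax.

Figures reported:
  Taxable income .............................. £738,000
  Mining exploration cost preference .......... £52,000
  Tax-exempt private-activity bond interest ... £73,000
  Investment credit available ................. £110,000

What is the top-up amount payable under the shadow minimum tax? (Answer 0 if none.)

Standard income tax:
  £249,000 × 11% = £27,390
  £489,000 × 25% = £122,250
  → £149,640
  Less investment credit £110,000 → £39,640

Shadow minimum tax:
  Adjusted income: £738,000 + £52,000 + £73,000 = £863,000
  Less exemption £110,000 → base £753,000
  £753,000 × 22% = £165,660

Excess of shadow minimum tax over standard income tax: £165,660 − £39,640 = £126,020.

£126,020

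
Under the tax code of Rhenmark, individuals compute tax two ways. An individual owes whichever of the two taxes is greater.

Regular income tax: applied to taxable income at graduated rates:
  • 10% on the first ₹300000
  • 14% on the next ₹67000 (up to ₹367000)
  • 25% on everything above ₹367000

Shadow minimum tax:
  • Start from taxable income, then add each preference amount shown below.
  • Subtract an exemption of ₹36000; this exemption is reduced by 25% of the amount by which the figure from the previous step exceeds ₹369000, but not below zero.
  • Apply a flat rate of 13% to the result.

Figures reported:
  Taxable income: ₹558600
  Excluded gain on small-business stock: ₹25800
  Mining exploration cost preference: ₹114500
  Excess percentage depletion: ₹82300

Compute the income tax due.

₹101556

Shadow minimum tax:
  Adjusted income: ₹558600 + ₹25800 + ₹114500 + ₹82300 = ₹781200
  Exemption: 25% × (₹781200 − ₹369000) = ₹103050 ≥ ₹36000, so the exemption is fully phased out
  Base: ₹781200 − ₹0 = ₹781200
  ₹781200 × 13% = ₹101556

Regular income tax:
  ₹300000 × 10% = ₹30000
  ₹67000 × 14% = ₹9380
  ₹191600 × 25% = ₹47900
  → ₹87280

₹101556 > ₹87280, so the shadow minimum tax is the binding amount.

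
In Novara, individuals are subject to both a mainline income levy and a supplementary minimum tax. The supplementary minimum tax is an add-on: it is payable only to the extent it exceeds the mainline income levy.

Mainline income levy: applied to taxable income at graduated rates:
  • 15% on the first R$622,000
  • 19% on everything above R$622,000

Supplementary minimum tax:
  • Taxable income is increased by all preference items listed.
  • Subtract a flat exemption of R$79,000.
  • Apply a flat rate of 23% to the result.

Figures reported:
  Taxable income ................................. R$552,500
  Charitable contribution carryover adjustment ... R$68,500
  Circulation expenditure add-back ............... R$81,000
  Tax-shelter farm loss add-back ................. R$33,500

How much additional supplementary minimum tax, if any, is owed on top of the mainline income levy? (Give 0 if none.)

R$68,120

Supplementary minimum tax:
  Adjusted income: R$552,500 + R$68,500 + R$81,000 + R$33,500 = R$735,500
  Less exemption R$79,000 → base R$656,500
  R$656,500 × 23% = R$150,995

Mainline income levy:
  R$552,500 × 15% = R$82,875

Excess of supplementary minimum tax over mainline income levy: R$150,995 − R$82,875 = R$68,120.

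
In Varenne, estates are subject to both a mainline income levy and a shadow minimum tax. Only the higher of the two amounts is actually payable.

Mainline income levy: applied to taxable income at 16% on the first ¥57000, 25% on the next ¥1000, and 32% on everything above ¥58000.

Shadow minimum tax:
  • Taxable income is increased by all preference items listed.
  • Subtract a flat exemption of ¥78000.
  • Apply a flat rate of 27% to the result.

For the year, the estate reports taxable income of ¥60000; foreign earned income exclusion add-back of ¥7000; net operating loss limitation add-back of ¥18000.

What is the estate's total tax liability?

¥10010

Mainline income levy:
  ¥57000 × 16% = ¥9120
  ¥1000 × 25% = ¥250
  ¥2000 × 32% = ¥640
  → ¥10010

Shadow minimum tax:
  Adjusted income: ¥60000 + ¥7000 + ¥18000 = ¥85000
  Less exemption ¥78000 → base ¥7000
  ¥7000 × 27% = ¥1890

¥10010 > ¥1890, so the mainline income levy governs.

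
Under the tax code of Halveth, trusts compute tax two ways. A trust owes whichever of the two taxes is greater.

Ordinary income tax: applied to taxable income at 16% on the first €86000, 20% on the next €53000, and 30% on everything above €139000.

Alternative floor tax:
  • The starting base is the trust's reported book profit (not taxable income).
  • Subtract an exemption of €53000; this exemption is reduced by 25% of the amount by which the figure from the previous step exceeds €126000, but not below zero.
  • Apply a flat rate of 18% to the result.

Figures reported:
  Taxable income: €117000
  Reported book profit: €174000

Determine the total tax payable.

Alternative floor tax:
  Base (reported book profit): €174000
  Exemption: €53000 − 25% × (€174000 − €126000) = €53000 − €12000 = €41000
  Base: €174000 − €41000 = €133000
  €133000 × 18% = €23940

Ordinary income tax:
  €86000 × 16% = €13760
  €31000 × 20% = €6200
  → €19960

€23940 > €19960, so the alternative floor tax is the binding amount.

€23940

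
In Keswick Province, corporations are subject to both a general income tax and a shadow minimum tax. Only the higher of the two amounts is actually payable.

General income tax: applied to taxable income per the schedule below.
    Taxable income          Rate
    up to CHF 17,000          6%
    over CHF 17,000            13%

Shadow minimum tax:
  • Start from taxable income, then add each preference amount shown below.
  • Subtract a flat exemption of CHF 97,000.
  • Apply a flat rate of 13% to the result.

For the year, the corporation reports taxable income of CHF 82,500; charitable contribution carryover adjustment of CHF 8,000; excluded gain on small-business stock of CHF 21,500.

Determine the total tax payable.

CHF 9,535

General income tax:
  CHF 17,000 × 6% = CHF 1,020
  CHF 65,500 × 13% = CHF 8,515
  → CHF 9,535

Shadow minimum tax:
  Adjusted income: CHF 82,500 + CHF 8,000 + CHF 21,500 = CHF 112,000
  Less exemption CHF 97,000 → base CHF 15,000
  CHF 15,000 × 13% = CHF 1,950

CHF 9,535 > CHF 1,950, so the general income tax governs.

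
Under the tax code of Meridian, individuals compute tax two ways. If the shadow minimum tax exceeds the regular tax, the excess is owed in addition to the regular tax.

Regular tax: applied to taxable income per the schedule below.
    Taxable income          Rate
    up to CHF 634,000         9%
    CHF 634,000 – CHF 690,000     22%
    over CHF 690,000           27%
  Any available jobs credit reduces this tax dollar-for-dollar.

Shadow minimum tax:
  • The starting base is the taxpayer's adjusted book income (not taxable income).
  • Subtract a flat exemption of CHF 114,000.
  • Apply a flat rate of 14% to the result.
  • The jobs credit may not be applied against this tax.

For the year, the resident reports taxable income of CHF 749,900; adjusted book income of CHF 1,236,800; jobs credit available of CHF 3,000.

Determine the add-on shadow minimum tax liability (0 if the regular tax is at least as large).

CHF 74,639

Regular tax:
  CHF 634,000 × 9% = CHF 57,060
  CHF 56,000 × 22% = CHF 12,320
  CHF 59,900 × 27% = CHF 16,173
  → CHF 85,553
  Less jobs credit CHF 3,000 → CHF 82,553

Shadow minimum tax:
  Base (adjusted book income): CHF 1,236,800
  Less exemption CHF 114,000 → base CHF 1,122,800
  CHF 1,122,800 × 14% = CHF 157,192

Excess of shadow minimum tax over regular tax: CHF 157,192 − CHF 82,553 = CHF 74,639.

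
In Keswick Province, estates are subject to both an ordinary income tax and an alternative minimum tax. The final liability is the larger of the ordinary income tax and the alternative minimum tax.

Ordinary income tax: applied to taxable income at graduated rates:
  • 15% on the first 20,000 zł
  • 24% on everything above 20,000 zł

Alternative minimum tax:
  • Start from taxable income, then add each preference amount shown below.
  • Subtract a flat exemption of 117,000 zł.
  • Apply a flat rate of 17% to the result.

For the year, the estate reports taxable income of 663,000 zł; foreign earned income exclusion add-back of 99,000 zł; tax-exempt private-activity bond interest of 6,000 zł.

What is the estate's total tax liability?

Alternative minimum tax:
  Adjusted income: 663,000 zł + 99,000 zł + 6,000 zł = 768,000 zł
  Less exemption 117,000 zł → base 651,000 zł
  651,000 zł × 17% = 110,670 zł

Ordinary income tax:
  20,000 zł × 15% = 3,000 zł
  643,000 zł × 24% = 154,320 zł
  → 157,320 zł

157,320 zł > 110,670 zł, so the ordinary income tax governs.

157,320 zł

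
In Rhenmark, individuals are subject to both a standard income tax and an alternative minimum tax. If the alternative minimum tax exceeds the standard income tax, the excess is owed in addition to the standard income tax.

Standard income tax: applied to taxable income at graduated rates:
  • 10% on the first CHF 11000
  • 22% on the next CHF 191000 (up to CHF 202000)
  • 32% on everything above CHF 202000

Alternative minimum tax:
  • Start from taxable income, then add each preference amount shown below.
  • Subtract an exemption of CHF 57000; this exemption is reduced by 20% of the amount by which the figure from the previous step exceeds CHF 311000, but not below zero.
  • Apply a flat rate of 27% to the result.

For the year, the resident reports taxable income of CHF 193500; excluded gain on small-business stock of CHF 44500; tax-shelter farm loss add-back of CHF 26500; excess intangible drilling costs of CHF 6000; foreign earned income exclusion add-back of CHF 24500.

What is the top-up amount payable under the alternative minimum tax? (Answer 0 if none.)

CHF 23010

Alternative minimum tax:
  Adjusted income: CHF 193500 + CHF 44500 + CHF 26500 + CHF 6000 + CHF 24500 = CHF 295000
  Exemption: CHF 295000 ≤ CHF 311000, so full CHF 57000 applies
  Base: CHF 295000 − CHF 57000 = CHF 238000
  CHF 238000 × 27% = CHF 64260

Standard income tax:
  CHF 11000 × 10% = CHF 1100
  CHF 182500 × 22% = CHF 40150
  → CHF 41250

Excess of alternative minimum tax over standard income tax: CHF 64260 − CHF 41250 = CHF 23010.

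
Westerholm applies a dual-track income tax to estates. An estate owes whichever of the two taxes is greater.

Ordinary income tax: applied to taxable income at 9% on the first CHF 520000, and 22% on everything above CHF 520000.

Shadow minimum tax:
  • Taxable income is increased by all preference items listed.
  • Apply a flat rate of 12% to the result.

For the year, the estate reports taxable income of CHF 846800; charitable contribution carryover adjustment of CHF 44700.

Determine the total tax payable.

Shadow minimum tax:
  Adjusted income: CHF 846800 + CHF 44700 = CHF 891500
  CHF 891500 × 12% = CHF 106980

Ordinary income tax:
  CHF 520000 × 9% = CHF 46800
  CHF 326800 × 22% = CHF 71896
  → CHF 118696

CHF 118696 > CHF 106980, so the ordinary income tax governs.

CHF 118696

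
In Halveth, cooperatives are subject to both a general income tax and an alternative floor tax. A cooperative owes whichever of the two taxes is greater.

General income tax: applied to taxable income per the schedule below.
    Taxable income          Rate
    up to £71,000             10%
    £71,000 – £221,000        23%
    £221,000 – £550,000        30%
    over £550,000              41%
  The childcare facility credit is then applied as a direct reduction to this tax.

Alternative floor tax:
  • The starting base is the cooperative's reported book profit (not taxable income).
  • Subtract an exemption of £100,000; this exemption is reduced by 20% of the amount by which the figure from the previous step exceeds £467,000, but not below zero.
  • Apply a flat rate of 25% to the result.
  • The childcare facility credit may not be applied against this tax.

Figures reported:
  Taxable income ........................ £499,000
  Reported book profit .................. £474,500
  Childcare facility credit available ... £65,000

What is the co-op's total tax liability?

General income tax:
  £71,000 × 10% = £7,100
  £150,000 × 23% = £34,500
  £278,000 × 30% = £83,400
  → £125,000
  Less childcare facility credit £65,000 → £60,000

Alternative floor tax:
  Base (reported book profit): £474,500
  Exemption: £100,000 − 20% × (£474,500 − £467,000) = £100,000 − £1,500 = £98,500
  Base: £474,500 − £98,500 = £376,000
  £376,000 × 25% = £94,000

£94,000 > £60,000, so the alternative floor tax is the binding amount.

£94,000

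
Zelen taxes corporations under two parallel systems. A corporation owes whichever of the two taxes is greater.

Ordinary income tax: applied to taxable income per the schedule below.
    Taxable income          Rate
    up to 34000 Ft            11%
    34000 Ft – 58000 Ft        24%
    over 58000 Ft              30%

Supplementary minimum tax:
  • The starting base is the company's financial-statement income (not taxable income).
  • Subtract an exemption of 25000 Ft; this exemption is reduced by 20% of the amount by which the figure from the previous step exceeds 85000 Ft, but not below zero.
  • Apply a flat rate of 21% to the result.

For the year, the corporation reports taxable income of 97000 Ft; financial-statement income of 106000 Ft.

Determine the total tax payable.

21200 Ft

Ordinary income tax:
  34000 Ft × 11% = 3740 Ft
  24000 Ft × 24% = 5760 Ft
  39000 Ft × 30% = 11700 Ft
  → 21200 Ft

Supplementary minimum tax:
  Base (financial-statement income): 106000 Ft
  Exemption: 25000 Ft − 20% × (106000 Ft − 85000 Ft) = 25000 Ft − 4200 Ft = 20800 Ft
  Base: 106000 Ft − 20800 Ft = 85200 Ft
  85200 Ft × 21% = 17892 Ft

21200 Ft > 17892 Ft, so the ordinary income tax governs.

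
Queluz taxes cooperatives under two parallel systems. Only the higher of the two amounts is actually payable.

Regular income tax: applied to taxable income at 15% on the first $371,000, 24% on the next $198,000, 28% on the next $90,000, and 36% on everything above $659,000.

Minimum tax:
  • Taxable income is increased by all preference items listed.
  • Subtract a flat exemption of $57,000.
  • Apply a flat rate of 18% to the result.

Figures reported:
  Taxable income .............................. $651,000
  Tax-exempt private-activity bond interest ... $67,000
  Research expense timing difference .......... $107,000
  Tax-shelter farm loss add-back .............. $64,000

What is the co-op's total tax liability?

$149,760

Minimum tax:
  Adjusted income: $651,000 + $67,000 + $107,000 + $64,000 = $889,000
  Less exemption $57,000 → base $832,000
  $832,000 × 18% = $149,760

Regular income tax:
  $371,000 × 15% = $55,650
  $198,000 × 24% = $47,520
  $82,000 × 28% = $22,960
  → $126,130

$149,760 > $126,130, so the minimum tax is the binding amount.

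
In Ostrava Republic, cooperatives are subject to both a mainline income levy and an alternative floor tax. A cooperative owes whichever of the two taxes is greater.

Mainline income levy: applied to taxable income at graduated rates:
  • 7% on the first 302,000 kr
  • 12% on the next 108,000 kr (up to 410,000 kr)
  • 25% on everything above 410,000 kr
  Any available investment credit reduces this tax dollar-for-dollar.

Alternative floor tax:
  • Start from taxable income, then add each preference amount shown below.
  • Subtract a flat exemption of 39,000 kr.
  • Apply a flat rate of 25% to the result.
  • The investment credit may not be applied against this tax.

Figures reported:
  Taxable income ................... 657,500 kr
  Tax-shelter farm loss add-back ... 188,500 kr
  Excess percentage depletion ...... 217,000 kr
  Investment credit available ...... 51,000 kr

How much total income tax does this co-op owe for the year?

Mainline income levy:
  302,000 kr × 7% = 21,140 kr
  108,000 kr × 12% = 12,960 kr
  247,500 kr × 25% = 61,875 kr
  → 95,975 kr
  Less investment credit 51,000 kr → 44,975 kr

Alternative floor tax:
  Adjusted income: 657,500 kr + 188,500 kr + 217,000 kr = 1,063,000 kr
  Less exemption 39,000 kr → base 1,024,000 kr
  1,024,000 kr × 25% = 256,000 kr

256,000 kr > 44,975 kr, so the alternative floor tax is the binding amount.

256,000 kr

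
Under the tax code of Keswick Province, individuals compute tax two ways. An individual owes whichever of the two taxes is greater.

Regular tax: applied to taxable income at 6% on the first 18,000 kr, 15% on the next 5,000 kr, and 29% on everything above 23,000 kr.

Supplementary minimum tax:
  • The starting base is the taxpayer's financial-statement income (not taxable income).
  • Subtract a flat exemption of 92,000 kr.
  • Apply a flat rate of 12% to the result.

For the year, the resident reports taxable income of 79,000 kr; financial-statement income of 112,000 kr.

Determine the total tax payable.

Supplementary minimum tax:
  Base (financial-statement income): 112,000 kr
  Less exemption 92,000 kr → base 20,000 kr
  20,000 kr × 12% = 2,400 kr

Regular tax:
  18,000 kr × 6% = 1,080 kr
  5,000 kr × 15% = 750 kr
  56,000 kr × 29% = 16,240 kr
  → 18,070 kr

18,070 kr > 2,400 kr, so the regular tax governs.

18,070 kr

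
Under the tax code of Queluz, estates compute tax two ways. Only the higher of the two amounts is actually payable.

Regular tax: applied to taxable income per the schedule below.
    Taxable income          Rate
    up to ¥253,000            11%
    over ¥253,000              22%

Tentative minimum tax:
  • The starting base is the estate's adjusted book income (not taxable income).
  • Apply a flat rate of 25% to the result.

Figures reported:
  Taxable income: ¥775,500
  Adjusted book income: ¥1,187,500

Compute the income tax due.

¥296,875

Regular tax:
  ¥253,000 × 11% = ¥27,830
  ¥522,500 × 22% = ¥114,950
  → ¥142,780

Tentative minimum tax:
  Base (adjusted book income): ¥1,187,500
  ¥1,187,500 × 25% = ¥296,875

¥296,875 > ¥142,780, so the tentative minimum tax is the binding amount.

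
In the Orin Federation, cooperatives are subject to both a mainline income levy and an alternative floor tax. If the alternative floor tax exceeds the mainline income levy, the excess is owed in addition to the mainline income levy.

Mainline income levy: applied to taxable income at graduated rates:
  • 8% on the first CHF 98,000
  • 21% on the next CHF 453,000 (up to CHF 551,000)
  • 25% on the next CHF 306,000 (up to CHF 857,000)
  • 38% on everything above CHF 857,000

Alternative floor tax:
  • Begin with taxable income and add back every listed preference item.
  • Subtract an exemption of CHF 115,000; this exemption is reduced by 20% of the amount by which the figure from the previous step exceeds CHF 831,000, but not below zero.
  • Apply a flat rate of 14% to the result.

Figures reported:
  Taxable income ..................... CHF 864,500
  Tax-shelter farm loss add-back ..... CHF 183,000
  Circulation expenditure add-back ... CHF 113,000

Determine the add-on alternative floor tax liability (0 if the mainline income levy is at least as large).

Alternative floor tax:
  Adjusted income: CHF 864,500 + CHF 183,000 + CHF 113,000 = CHF 1,160,500
  Exemption: CHF 115,000 − 20% × (CHF 1,160,500 − CHF 831,000) = CHF 115,000 − CHF 65,900 = CHF 49,100
  Base: CHF 1,160,500 − CHF 49,100 = CHF 1,111,400
  CHF 1,111,400 × 14% = CHF 155,596

Mainline income levy:
  CHF 98,000 × 8% = CHF 7,840
  CHF 453,000 × 21% = CHF 95,130
  CHF 306,000 × 25% = CHF 76,500
  CHF 7,500 × 38% = CHF 2,850
  → CHF 182,320

CHF 155,596 ≤ CHF 182,320, so no add-on is due.

CHF 0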